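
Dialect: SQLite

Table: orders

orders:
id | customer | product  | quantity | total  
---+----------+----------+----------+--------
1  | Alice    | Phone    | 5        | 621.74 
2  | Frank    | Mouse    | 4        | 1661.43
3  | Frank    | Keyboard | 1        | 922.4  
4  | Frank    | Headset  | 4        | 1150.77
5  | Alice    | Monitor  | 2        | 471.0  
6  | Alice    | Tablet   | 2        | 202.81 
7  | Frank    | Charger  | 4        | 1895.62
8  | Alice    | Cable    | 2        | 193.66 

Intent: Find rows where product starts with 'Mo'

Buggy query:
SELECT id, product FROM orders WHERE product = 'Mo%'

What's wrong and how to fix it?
Bug: Wildcards only work with LIKE; '=' treats '%' as a literal character

Fix: Replace '=' with LIKE so 'Mo%' is treated as a pattern

Corrected query:
SELECT id, product FROM orders WHERE product LIKE 'Mo%'

Result:
id | product
---+--------
2  | Mouse  
5  | Monitor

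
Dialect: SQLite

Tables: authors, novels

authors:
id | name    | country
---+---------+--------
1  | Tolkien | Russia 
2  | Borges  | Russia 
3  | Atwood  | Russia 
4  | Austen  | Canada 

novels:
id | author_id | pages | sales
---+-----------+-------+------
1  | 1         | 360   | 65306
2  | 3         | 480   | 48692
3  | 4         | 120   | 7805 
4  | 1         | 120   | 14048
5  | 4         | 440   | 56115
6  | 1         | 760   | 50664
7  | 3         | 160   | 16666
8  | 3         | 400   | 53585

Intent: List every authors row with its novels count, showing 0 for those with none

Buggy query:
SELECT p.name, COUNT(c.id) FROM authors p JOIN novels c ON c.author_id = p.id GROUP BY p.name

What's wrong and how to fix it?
Bug: INNER JOIN drops authors rows that have no matching novels rows

Fix: Use LEFT JOIN so parents without children still appear (COUNT(c.id) gives 0)

Corrected query:
SELECT p.name, COUNT(c.id) FROM authors p LEFT JOIN novels c ON c.author_id = p.id GROUP BY p.name

Result:
name    | COUNT(c.id)
--------+------------
Atwood  | 3          
Austen  | 2          
Borges  | 0          
Tolkien | 3          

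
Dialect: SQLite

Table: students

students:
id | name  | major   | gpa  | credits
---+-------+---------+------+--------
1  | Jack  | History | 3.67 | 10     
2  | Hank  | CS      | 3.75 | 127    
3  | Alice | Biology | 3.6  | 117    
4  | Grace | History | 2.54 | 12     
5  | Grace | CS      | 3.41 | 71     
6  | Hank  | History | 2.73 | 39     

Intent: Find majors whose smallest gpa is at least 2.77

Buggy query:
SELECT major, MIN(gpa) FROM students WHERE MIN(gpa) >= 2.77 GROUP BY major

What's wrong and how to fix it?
Bug: Aggregates like MIN are computed per group after WHERE runs

Fix: Use HAVING for the per-group MIN condition

Corrected query:
SELECT major, MIN(gpa) FROM students GROUP BY major HAVING MIN(gpa) >= 2.77

Result:
major   | MIN(gpa)
--------+---------
Biology | 3.6     
CS      | 3.41    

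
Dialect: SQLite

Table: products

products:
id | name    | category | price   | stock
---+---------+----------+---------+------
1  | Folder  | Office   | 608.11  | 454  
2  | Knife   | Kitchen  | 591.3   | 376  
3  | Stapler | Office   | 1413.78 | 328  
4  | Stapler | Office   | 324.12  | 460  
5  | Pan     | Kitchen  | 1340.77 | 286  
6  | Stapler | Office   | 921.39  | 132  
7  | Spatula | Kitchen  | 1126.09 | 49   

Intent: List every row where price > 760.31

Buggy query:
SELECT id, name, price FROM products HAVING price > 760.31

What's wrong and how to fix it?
Bug: This is a non-aggregate query (no GROUP BY, no aggregates), so in SQLite the HAVING clause is invalid here; a row-level condition belongs in WHERE

Fix: Replace HAVING with WHERE since the condition applies to individual rows

Corrected query:
SELECT id, name, price FROM products WHERE price > 760.31

Result:
id | name    | price  
---+---------+--------
3  | Stapler | 1413.78
5  | Pan     | 1340.77
6  | Stapler | 921.39 
7  | Spatula | 1126.09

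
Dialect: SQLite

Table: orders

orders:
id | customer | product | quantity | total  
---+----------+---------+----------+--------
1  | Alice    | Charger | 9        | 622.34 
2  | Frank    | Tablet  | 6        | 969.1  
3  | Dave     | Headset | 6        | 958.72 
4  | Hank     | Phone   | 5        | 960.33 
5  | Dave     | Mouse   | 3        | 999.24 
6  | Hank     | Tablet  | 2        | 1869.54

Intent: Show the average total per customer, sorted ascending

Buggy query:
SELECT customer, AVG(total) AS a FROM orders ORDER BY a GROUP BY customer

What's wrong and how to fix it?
Bug: ORDER BY appears before GROUP BY; SQL clause order requires GROUP BY first

Fix: Reorder: SELECT … FROM … GROUP BY … ORDER BY …

Corrected query:
SELECT customer, AVG(total) AS a FROM orders GROUP BY customer ORDER BY a

Result:
customer | a       
---------+---------
Alice    | 622.34  
Frank    | 969.1   
Dave     | 978.98  
Hank     | 1414.935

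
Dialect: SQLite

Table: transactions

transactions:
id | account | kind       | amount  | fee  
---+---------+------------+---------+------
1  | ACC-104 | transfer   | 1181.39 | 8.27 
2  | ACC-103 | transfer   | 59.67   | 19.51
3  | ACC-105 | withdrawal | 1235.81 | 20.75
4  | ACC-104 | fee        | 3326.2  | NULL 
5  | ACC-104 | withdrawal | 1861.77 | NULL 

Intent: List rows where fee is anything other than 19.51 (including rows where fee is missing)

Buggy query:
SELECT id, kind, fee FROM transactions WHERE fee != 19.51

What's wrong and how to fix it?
Bug: 'fee != 19.51' is unknown when fee is NULL, so NULL rows are silently excluded

Fix: Handle NULL separately with IS NULL alongside the inequality

Corrected query:
SELECT id, kind, fee FROM transactions WHERE fee != 19.51 OR fee IS NULL

Result:
id | kind       | fee  
---+------------+------
1  | transfer   | 8.27 
3  | withdrawal | 20.75
4  | fee        | NULL 
5  | withdrawal | NULL 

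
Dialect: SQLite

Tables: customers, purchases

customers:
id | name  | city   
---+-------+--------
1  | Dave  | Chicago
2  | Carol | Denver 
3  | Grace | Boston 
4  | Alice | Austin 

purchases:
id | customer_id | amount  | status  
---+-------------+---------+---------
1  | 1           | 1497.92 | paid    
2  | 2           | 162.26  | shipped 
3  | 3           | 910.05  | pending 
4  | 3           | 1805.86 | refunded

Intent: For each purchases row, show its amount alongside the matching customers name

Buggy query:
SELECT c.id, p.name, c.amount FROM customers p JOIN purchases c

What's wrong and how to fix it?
Bug: JOIN with no ON clause produces a cartesian product; every purchases row pairs with every customers row

Fix: Add ON c.customer_id = p.id to the JOIN

Corrected query:
SELECT c.id, p.name, c.amount FROM customers p JOIN purchases c ON c.customer_id = p.id

Result:
id | name  | amount 
---+-------+--------
1  | Dave  | 1497.92
2  | Carol | 162.26 
3  | Grace | 910.05 
4  | Grace | 1805.86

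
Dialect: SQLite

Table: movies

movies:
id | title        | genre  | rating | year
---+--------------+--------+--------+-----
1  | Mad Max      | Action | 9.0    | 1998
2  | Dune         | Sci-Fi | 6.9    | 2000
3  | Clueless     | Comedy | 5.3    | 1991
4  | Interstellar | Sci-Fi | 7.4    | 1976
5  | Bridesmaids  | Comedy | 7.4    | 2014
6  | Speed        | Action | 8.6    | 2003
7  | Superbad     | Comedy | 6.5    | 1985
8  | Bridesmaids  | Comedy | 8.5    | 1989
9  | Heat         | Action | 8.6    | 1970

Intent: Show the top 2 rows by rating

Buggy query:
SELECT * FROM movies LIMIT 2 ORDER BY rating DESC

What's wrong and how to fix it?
Bug: LIMIT must come after ORDER BY

Fix: Sort with ORDER BY, then apply LIMIT

Corrected query:
SELECT * FROM movies ORDER BY rating DESC LIMIT 2

Result:
id | title   | genre  | rating | year
---+---------+--------+--------+-----
1  | Mad Max | Action | 9      | 1998
6  | Speed   | Action | 8.6    | 2003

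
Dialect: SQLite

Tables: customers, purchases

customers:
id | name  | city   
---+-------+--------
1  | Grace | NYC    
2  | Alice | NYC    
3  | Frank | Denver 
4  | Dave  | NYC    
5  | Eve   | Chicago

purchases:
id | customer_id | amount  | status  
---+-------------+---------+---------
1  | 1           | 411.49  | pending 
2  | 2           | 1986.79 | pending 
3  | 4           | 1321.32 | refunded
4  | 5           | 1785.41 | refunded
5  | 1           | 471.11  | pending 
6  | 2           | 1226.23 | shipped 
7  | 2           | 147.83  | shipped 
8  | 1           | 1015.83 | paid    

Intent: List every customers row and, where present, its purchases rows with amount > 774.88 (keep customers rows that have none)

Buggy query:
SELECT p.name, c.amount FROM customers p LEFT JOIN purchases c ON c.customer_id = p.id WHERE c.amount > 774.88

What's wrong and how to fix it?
Bug: A WHERE condition on the right-hand table after LEFT JOIN drops unmatched parents

Fix: Put 'c.amount > 774.88' in the JOIN's ON clause instead of WHERE

Corrected query:
SELECT p.name, c.amount FROM customers p LEFT JOIN purchases c ON c.customer_id = p.id AND c.amount > 774.88

Result:
name  | amount 
------+--------
Grace | 1015.83
Alice | 1226.23
Alice | 1986.79
Frank | NULL   
Dave  | 1321.32
Eve   | 1785.41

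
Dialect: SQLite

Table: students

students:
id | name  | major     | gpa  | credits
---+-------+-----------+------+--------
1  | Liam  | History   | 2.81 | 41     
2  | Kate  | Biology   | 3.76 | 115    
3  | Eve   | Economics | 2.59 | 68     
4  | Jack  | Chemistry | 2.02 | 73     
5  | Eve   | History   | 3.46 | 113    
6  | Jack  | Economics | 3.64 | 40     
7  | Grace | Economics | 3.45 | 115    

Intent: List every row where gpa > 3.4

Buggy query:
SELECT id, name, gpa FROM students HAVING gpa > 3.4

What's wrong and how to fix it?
Bug: HAVING filters the output of aggregation, but this query has no GROUP BY and no aggregate functions, so SQLite rejects it (HAVING clause on a non-aggregate query); the condition here is per row

Fix: Use WHERE for row-level filtering

Corrected query:
SELECT id, name, gpa FROM students WHERE gpa > 3.4

Result:
id | name  | gpa 
---+-------+-----
2  | Kate  | 3.76
5  | Eve   | 3.46
6  | Jack  | 3.64
7  | Grace | 3.45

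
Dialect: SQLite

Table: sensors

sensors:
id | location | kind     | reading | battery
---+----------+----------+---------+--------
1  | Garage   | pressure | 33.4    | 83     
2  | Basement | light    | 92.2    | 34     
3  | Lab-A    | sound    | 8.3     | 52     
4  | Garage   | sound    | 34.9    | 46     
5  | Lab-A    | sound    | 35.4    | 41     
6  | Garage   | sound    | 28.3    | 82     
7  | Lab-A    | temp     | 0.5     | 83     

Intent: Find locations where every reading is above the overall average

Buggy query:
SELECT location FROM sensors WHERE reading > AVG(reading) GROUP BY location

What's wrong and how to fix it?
Bug: WHERE evaluates per row before aggregation, so AVG() is unavailable

Fix: Compute the overall average in a scalar subquery and compare each group's MIN against it in HAVING

Corrected query:
SELECT location FROM sensors GROUP BY location HAVING MIN(reading) > (SELECT AVG(reading) FROM sensors)

Result:
location
--------
Basement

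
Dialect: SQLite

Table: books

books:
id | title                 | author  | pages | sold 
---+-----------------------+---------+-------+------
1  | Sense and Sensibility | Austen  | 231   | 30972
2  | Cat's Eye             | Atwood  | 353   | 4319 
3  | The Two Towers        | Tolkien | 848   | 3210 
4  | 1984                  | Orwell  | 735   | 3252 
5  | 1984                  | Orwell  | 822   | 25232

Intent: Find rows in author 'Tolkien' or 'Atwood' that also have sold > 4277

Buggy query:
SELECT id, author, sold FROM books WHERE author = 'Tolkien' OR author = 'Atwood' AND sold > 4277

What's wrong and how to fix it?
Bug: AND binds tighter than OR, so this parses as author = 'Tolkien' OR (author = 'Atwood' AND sold > 4277)

Fix: Add parentheses around the OR so the AND applies to both alternatives

Corrected query:
SELECT id, author, sold FROM books WHERE (author = 'Tolkien' OR author = 'Atwood') AND sold > 4277

Result:
id | author | sold
---+--------+-----
2  | Atwood | 4319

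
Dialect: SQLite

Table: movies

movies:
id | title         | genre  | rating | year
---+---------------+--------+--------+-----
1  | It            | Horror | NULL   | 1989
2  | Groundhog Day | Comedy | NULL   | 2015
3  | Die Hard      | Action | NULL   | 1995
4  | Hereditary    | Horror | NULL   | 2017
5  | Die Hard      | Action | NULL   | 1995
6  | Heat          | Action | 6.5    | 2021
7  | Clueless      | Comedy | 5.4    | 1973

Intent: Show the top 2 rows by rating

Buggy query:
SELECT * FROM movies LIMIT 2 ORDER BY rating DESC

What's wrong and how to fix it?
Bug: ORDER BY cannot follow LIMIT; LIMIT is the final clause

Fix: Swap the clauses: ORDER BY first, then LIMIT

Corrected query:
SELECT * FROM movies ORDER BY rating DESC LIMIT 2

Result:
id | title    | genre  | rating | year
---+----------+--------+--------+-----
6  | Heat     | Action | 6.5    | 2021
7  | Clueless | Comedy | 5.4    | 1973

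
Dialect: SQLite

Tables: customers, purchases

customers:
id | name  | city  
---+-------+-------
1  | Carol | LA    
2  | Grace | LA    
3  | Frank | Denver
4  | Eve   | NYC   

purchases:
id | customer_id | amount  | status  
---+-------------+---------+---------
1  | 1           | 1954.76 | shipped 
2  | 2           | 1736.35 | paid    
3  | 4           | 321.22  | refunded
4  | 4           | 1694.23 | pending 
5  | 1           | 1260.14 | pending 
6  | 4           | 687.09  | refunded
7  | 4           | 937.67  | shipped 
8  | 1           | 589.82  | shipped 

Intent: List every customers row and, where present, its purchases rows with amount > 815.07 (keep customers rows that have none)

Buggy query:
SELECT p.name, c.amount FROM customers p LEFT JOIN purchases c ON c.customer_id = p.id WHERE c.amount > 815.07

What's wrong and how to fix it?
Bug: Filtering c.amount in WHERE discards the NULL rows produced by LEFT JOIN, turning it into an inner join

Fix: Move the right-table condition into the ON clause so unmatched parents are kept

Corrected query:
SELECT p.name, c.amount FROM customers p LEFT JOIN purchases c ON c.customer_id = p.id AND c.amount > 815.07

Result:
name  | amount 
------+--------
Carol | 1260.14
Carol | 1954.76
Grace | 1736.35
Frank | NULL   
Eve   | 937.67 
Eve   | 1694.23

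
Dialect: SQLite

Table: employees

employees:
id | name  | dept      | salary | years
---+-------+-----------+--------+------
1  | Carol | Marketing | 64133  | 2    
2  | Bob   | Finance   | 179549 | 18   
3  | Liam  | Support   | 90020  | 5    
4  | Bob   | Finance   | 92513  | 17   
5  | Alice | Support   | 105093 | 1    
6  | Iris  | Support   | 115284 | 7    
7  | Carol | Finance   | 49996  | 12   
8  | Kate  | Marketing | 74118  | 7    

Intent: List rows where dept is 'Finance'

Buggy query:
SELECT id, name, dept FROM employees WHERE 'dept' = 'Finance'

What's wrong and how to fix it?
Bug: 'dept' in single quotes is a string literal, not the column; the comparison is literal-vs-literal and never true

Fix: Reference the column as dept without single quotes

Corrected query:
SELECT id, name, dept FROM employees WHERE dept = 'Finance'

Result:
id | name  | dept   
---+-------+--------
2  | Bob   | Finance
4  | Bob   | Finance
7  | Carol | Finance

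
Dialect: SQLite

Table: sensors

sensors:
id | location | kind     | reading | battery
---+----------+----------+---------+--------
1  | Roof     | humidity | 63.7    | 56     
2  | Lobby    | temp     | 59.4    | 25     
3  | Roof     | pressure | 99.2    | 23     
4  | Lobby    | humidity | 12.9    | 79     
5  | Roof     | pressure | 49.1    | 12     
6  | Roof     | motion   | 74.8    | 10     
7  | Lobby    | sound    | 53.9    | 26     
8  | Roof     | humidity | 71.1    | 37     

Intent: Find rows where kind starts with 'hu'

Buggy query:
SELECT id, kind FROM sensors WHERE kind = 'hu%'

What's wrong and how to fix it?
Bug: Wildcards only work with LIKE; '=' treats '%' as a literal character

Fix: Replace '=' with LIKE so 'hu%' is treated as a pattern

Corrected query:
SELECT id, kind FROM sensors WHERE kind LIKE 'hu%'

Result:
id | kind    
---+---------
1  | humidity
4  | humidity
8  | humidity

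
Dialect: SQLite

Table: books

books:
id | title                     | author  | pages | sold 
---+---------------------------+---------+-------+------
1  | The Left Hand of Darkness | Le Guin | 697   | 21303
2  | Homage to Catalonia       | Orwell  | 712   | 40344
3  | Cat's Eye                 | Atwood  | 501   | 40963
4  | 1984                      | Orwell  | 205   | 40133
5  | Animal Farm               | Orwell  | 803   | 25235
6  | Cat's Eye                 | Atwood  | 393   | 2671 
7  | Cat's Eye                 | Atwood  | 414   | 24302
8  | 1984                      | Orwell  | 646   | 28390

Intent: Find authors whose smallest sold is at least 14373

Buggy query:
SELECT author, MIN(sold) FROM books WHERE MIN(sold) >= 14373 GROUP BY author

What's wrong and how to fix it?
Bug: Aggregates like MIN are computed per group after WHERE runs

Fix: Replace WHERE with HAVING after the GROUP BY

Corrected query:
SELECT author, MIN(sold) FROM books GROUP BY author HAVING MIN(sold) >= 14373

Result:
author  | MIN(sold)
--------+----------
Le Guin | 21303    
Orwell  | 25235    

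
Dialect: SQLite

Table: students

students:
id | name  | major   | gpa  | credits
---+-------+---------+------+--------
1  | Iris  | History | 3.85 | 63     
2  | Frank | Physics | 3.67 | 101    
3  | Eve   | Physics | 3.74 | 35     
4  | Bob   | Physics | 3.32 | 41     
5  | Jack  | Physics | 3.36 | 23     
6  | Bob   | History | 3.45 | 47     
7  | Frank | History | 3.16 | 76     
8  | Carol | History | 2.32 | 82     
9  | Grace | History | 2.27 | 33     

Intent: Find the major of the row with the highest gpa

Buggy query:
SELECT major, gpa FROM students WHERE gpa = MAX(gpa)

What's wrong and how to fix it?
Bug: WHERE is evaluated per row; an aggregate over the whole table isn't defined there

Fix: Use a subquery: WHERE gpa = (SELECT MAX(gpa) FROM students)

Corrected query:
SELECT major, gpa FROM students WHERE gpa = (SELECT MAX(gpa) FROM students)

Result:
major   | gpa 
--------+-----
History | 3.85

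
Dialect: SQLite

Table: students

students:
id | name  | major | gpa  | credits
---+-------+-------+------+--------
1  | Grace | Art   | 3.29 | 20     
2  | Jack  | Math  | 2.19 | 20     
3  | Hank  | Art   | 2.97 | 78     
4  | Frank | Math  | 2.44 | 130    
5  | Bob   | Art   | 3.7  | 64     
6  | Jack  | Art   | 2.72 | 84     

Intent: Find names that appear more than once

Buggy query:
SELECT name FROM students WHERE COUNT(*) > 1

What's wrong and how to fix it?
Bug: COUNT(*) is an aggregate and cannot be used in WHERE

Fix: GROUP BY name, then filter groups with HAVING COUNT(*) > 1

Corrected query:
SELECT name FROM students GROUP BY name HAVING COUNT(*) > 1

Result:
name
----
Jack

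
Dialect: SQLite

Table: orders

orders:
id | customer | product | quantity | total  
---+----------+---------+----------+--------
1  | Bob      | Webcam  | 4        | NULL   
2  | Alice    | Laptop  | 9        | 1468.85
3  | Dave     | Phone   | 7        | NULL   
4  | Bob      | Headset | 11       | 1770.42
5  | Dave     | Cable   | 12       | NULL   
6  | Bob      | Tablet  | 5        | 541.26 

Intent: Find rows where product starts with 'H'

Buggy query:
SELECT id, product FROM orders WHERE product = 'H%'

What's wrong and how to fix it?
Bug: '=' compares the literal string including the % character; pattern matching needs LIKE

Fix: Replace '=' with LIKE so 'H%' is treated as a pattern

Corrected query:
SELECT id, product FROM orders WHERE product LIKE 'H%'

Result:
id | product
---+--------
4  | Headset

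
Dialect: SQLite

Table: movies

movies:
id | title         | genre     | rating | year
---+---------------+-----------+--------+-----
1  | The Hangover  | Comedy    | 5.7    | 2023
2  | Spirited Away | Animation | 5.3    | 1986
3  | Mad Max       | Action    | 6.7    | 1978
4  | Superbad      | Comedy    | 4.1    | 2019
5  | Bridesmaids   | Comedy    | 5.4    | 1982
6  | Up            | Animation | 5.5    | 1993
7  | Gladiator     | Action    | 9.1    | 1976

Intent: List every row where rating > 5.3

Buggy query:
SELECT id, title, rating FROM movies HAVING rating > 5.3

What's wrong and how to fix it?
Bug: This is a non-aggregate query (no GROUP BY, no aggregates), so in SQLite the HAVING clause is invalid here; a row-level condition belongs in WHERE

Fix: Replace HAVING with WHERE since the condition applies to individual rows

Corrected query:
SELECT id, title, rating FROM movies WHERE rating > 5.3

Result:
id | title        | rating
---+--------------+-------
1  | The Hangover | 5.7   
3  | Mad Max      | 6.7   
5  | Bridesmaids  | 5.4   
6  | Up           | 5.5   
7  | Gladiator    | 9.1   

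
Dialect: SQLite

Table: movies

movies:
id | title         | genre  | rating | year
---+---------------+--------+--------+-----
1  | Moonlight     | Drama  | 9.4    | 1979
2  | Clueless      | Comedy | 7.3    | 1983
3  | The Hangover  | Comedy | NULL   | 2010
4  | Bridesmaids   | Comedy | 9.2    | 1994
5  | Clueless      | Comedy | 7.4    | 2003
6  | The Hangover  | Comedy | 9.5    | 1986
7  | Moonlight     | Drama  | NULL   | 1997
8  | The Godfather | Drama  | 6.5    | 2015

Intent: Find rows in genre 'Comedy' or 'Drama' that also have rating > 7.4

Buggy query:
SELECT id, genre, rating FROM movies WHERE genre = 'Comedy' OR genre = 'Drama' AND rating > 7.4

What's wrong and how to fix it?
Bug: Without parentheses, AND is evaluated before OR, so the rating filter only applies to the 'Drama' branch

Fix: Group the OR with parentheses (or use IN), then AND the threshold

Corrected query:
SELECT id, genre, rating FROM movies WHERE (genre = 'Comedy' OR genre = 'Drama') AND rating > 7.4

Result:
id | genre  | rating
---+--------+-------
1  | Drama  | 9.4   
4  | Comedy | 9.2   
6  | Comedy | 9.5   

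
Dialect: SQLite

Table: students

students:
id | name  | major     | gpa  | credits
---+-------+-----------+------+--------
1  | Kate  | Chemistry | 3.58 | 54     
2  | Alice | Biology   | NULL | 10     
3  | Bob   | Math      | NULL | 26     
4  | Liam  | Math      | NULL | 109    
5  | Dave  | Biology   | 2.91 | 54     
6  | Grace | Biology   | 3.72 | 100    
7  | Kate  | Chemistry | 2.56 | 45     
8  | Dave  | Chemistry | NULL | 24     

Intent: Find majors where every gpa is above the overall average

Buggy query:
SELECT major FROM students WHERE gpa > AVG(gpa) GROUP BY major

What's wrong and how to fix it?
Bug: AVG() is an aggregate; it can't sit directly in WHERE

Fix: Use a subquery for AVG and a HAVING MIN(...) filter so the condition holds for every row in the group

Corrected query:
SELECT major FROM students GROUP BY major HAVING MIN(gpa) > (SELECT AVG(gpa) FROM students)

Result:
(no rows)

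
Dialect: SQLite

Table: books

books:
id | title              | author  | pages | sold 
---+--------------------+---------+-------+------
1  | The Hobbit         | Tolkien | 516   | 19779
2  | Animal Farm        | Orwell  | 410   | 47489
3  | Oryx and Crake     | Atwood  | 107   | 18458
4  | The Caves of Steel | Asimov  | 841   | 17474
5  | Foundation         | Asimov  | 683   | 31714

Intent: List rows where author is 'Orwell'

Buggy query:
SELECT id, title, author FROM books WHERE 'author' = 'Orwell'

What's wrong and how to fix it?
Bug: Single quotes denote string literals in SQL; the column name is being compared as a constant string

Fix: Reference the column as author without single quotes

Corrected query:
SELECT id, title, author FROM books WHERE author = 'Orwell'

Result:
id | title       | author
---+-------------+-------
2  | Animal Farm | Orwell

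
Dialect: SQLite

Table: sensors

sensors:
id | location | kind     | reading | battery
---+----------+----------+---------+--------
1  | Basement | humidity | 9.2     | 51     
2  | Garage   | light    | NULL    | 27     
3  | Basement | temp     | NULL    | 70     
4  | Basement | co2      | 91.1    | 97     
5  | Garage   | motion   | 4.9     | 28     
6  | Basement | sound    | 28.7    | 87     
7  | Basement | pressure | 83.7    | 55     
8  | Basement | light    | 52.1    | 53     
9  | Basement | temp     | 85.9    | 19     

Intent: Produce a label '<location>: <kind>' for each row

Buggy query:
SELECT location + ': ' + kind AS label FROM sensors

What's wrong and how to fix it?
Bug: SQLite uses || for string concatenation; + coerces text to numbers (yielding 0)

Fix: Use the || operator for string concatenation

Corrected query:
SELECT location || ': ' || kind AS label FROM sensors

Result:
label             
------------------
Basement: humidity
Garage: light     
Basement: temp    
Basement: co2     
Garage: motion    
Basement: sound   
Basement: pressure
Basement: light   
Basement: temp    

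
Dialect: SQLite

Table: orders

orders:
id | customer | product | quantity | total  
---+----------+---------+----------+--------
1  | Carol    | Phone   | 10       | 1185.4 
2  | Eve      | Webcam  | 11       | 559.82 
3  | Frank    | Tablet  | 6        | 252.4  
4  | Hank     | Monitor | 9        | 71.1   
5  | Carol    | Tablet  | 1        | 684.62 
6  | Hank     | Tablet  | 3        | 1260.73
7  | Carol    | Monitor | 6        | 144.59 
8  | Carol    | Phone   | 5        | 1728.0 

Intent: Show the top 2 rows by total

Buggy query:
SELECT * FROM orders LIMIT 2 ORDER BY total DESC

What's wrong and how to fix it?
Bug: ORDER BY cannot follow LIMIT; LIMIT is the final clause

Fix: Swap the clauses: ORDER BY first, then LIMIT

Corrected query:
SELECT * FROM orders ORDER BY total DESC LIMIT 2

Result:
id | customer | product | quantity | total  
---+----------+---------+----------+--------
8  | Carol    | Phone   | 5        | 1728   
6  | Hank     | Tablet  | 3        | 1260.73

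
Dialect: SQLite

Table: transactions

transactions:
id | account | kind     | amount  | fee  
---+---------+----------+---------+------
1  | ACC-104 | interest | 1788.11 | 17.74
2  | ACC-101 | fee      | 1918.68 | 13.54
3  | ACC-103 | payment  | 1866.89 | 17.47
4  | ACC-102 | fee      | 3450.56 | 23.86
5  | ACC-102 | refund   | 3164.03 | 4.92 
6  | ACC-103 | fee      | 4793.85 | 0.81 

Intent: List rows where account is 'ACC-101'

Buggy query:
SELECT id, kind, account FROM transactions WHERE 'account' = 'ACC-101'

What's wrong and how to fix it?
Bug: Single quotes denote string literals in SQL; the column name is being compared as a constant string

Fix: Remove the quotes around the column name (or use double quotes for an identifier)

Corrected query:
SELECT id, kind, account FROM transactions WHERE account = 'ACC-101'

Result:
id | kind | account
---+------+--------
2  | fee  | ACC-101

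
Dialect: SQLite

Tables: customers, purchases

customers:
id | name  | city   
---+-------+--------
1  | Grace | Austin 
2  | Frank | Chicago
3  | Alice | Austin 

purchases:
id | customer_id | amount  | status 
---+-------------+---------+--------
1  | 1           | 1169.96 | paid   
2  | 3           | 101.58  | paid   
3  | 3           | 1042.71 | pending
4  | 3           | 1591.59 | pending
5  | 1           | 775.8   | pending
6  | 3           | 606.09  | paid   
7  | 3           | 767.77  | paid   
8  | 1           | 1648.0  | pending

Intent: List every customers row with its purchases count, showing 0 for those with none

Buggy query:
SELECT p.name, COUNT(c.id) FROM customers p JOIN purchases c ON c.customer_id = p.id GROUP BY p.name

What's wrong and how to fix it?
Bug: INNER JOIN drops customers rows that have no matching purchases rows

Fix: Switch to LEFT JOIN to retain unmatched parent rows

Corrected query:
SELECT p.name, COUNT(c.id) FROM customers p LEFT JOIN purchases c ON c.customer_id = p.id GROUP BY p.name

Result:
name  | COUNT(c.id)
------+------------
Alice | 5          
Frank | 0          
Grace | 3          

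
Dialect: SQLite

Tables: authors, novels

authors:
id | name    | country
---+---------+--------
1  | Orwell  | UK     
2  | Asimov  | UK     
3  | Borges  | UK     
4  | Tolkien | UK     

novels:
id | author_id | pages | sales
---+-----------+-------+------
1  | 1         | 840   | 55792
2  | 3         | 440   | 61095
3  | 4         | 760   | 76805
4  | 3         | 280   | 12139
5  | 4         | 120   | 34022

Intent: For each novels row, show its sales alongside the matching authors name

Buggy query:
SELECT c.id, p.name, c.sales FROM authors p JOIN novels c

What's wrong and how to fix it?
Bug: JOIN with no ON clause produces a cartesian product; every novels row pairs with every authors row

Fix: Add ON c.author_id = p.id to the JOIN

Corrected query:
SELECT c.id, p.name, c.sales FROM authors p JOIN novels c ON c.author_id = p.id

Result:
id | name    | sales
---+---------+------
1  | Orwell  | 55792
2  | Borges  | 61095
3  | Tolkien | 76805
4  | Borges  | 12139
5  | Tolkien | 34022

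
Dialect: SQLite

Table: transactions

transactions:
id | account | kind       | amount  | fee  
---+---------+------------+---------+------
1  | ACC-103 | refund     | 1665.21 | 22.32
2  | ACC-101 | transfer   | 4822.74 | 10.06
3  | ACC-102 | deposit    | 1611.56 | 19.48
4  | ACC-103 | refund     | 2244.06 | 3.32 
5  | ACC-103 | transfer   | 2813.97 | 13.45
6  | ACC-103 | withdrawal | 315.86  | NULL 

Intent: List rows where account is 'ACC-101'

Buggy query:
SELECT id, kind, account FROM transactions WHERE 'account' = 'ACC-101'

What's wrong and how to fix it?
Bug: Single quotes denote string literals in SQL; the column name is being compared as a constant string

Fix: Remove the quotes around the column name (or use double quotes for an identifier)

Corrected query:
SELECT id, kind, account FROM transactions WHERE account = 'ACC-101'

Result:
id | kind     | account
---+----------+--------
2  | transfer | ACC-101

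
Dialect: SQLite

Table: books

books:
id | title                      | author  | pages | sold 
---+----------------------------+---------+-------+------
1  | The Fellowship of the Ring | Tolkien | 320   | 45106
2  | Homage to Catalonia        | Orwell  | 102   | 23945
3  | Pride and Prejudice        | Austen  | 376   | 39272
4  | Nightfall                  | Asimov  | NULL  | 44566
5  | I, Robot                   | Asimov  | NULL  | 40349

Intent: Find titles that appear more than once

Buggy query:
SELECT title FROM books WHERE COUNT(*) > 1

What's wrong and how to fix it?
Bug: COUNT(*) is an aggregate and cannot be used in WHERE

Fix: GROUP BY title, then filter groups with HAVING COUNT(*) > 1

Corrected query:
SELECT title FROM books GROUP BY title HAVING COUNT(*) > 1

Result:
(no rows)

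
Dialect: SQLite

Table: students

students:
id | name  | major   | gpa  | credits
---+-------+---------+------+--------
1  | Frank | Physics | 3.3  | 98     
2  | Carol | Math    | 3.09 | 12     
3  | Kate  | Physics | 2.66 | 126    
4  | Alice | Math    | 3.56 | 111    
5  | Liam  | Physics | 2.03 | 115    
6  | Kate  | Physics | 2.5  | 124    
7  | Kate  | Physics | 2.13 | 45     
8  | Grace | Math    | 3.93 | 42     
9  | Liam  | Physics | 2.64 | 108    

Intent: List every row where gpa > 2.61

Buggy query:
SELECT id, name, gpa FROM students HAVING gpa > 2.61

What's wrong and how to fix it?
Bug: This is a non-aggregate query (no GROUP BY, no aggregates), so in SQLite the HAVING clause is invalid here; a row-level condition belongs in WHERE

Fix: Use WHERE for row-level filtering

Corrected query:
SELECT id, name, gpa FROM students WHERE gpa > 2.61

Result:
id | name  | gpa 
---+-------+-----
1  | Frank | 3.3 
2  | Carol | 3.09
3  | Kate  | 2.66
4  | Alice | 3.56
8  | Grace | 3.93
9  | Liam  | 2.64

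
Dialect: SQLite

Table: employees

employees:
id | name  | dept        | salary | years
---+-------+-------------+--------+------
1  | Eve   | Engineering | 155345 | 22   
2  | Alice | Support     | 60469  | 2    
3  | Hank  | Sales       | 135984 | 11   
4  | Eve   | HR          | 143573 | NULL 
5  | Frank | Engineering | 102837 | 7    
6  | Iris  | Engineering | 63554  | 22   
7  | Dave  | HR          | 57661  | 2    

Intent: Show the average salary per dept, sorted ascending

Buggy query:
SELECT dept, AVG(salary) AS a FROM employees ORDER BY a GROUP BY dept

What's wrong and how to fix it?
Bug: GROUP BY must precede ORDER BY

Fix: Move ORDER BY to the end, after GROUP BY

Corrected query:
SELECT dept, AVG(salary) AS a FROM employees GROUP BY dept ORDER BY a

Result:
dept        | a            
------------+--------------
Support     | 60469        
HR          | 100617       
Engineering | 107245.333333
Sales       | 135984       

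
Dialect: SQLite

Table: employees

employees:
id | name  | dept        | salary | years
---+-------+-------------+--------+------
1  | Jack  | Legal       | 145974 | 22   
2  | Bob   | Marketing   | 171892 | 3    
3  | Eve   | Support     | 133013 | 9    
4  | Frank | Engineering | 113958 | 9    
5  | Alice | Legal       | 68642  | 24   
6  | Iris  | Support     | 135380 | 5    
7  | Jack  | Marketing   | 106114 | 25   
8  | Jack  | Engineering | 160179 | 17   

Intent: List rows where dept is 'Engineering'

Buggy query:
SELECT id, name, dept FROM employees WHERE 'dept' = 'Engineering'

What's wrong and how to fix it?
Bug: Single quotes denote string literals in SQL; the column name is being compared as a constant string

Fix: Reference the column as dept without single quotes

Corrected query:
SELECT id, name, dept FROM employees WHERE dept = 'Engineering'

Result:
id | name  | dept       
---+-------+------------
4  | Frank | Engineering
8  | Jack  | Engineering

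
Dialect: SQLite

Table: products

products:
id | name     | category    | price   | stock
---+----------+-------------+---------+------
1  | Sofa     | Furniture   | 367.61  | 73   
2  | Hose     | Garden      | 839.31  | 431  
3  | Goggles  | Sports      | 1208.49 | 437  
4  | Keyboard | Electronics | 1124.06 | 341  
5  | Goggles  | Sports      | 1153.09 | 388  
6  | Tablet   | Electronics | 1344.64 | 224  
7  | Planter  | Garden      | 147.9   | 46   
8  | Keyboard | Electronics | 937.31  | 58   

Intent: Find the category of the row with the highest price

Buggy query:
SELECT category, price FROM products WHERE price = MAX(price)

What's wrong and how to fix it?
Bug: WHERE is evaluated per row; an aggregate over the whole table isn't defined there

Fix: Use a subquery: WHERE price = (SELECT MAX(price) FROM products)

Corrected query:
SELECT category, price FROM products WHERE price = (SELECT MAX(price) FROM products)

Result:
category    | price  
------------+--------
Electronics | 1344.64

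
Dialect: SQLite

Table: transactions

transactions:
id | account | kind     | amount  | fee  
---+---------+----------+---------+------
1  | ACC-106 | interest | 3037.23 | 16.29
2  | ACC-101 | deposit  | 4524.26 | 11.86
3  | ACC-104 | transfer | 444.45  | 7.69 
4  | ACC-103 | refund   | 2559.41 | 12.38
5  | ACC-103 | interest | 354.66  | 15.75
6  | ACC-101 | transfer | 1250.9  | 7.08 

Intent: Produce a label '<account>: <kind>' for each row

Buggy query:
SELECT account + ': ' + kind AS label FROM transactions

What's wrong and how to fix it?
Bug: '+' is numeric addition; on text columns SQLite converts them to 0 instead of concatenating

Fix: Replace + with || to concatenate text

Corrected query:
SELECT account || ': ' || kind AS label FROM transactions

Result:
label            
-----------------
ACC-106: interest
ACC-101: deposit 
ACC-104: transfer
ACC-103: refund  
ACC-103: interest
ACC-101: transfer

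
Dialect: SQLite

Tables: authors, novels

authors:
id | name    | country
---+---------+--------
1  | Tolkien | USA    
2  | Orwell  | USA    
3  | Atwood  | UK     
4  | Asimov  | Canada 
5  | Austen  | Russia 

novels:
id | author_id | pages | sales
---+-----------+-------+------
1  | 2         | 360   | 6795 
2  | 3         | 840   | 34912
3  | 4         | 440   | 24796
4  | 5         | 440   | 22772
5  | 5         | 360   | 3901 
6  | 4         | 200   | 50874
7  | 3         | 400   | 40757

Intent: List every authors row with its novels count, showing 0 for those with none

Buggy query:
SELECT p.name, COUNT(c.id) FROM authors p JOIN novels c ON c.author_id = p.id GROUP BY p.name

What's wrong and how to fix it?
Bug: INNER JOIN drops authors rows that have no matching novels rows

Fix: Use LEFT JOIN so parents without children still appear (COUNT(c.id) gives 0)

Corrected query:
SELECT p.name, COUNT(c.id) FROM authors p LEFT JOIN novels c ON c.author_id = p.id GROUP BY p.name

Result:
name    | COUNT(c.id)
--------+------------
Asimov  | 2          
Atwood  | 2          
Austen  | 2          
Orwell  | 1          
Tolkien | 0          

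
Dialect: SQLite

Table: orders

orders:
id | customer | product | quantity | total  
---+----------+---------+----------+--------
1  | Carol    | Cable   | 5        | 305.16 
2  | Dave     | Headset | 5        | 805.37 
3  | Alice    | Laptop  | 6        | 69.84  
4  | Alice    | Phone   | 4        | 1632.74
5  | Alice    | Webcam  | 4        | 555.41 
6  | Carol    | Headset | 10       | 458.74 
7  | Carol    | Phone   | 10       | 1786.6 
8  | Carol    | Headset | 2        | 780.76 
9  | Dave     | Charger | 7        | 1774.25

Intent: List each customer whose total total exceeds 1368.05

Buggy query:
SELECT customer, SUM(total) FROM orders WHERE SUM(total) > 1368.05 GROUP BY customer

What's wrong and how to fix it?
Bug: WHERE runs before GROUP BY, so aggregates aren't available there

Fix: Move the aggregate condition to a HAVING clause

Corrected query:
SELECT customer, SUM(total) FROM orders GROUP BY customer HAVING SUM(total) > 1368.05

Result:
customer | SUM(total)
---------+-----------
Alice    | 2257.99   
Carol    | 3331.26   
Dave     | 2579.62   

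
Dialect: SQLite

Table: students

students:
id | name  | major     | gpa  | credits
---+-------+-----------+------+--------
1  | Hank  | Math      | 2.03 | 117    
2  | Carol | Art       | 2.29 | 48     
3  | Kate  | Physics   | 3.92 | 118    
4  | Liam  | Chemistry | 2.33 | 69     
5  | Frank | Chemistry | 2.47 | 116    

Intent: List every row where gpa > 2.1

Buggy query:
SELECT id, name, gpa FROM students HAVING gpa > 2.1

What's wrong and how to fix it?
Bug: HAVING filters the output of aggregation, but this query has no GROUP BY and no aggregate functions, so SQLite rejects it (HAVING clause on a non-aggregate query); the condition here is per row

Fix: Replace HAVING with WHERE since the condition applies to individual rows

Corrected query:
SELECT id, name, gpa FROM students WHERE gpa > 2.1

Result:
id | name  | gpa 
---+-------+-----
2  | Carol | 2.29
3  | Kate  | 3.92
4  | Liam  | 2.33
5  | Frank | 2.47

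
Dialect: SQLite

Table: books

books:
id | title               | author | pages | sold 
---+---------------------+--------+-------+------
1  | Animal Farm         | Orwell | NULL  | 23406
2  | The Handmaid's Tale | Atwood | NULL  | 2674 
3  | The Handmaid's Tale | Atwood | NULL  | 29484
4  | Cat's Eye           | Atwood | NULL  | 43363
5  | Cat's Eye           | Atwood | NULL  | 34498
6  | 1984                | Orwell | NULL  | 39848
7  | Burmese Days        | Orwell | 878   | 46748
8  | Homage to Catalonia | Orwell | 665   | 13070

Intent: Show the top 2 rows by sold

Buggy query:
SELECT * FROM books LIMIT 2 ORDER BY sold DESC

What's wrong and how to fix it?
Bug: LIMIT must come after ORDER BY

Fix: Swap the clauses: ORDER BY first, then LIMIT

Corrected query:
SELECT * FROM books ORDER BY sold DESC LIMIT 2

Result:
id | title        | author | pages | sold 
---+--------------+--------+-------+------
7  | Burmese Days | Orwell | 878   | 46748
4  | Cat's Eye    | Atwood | NULL  | 43363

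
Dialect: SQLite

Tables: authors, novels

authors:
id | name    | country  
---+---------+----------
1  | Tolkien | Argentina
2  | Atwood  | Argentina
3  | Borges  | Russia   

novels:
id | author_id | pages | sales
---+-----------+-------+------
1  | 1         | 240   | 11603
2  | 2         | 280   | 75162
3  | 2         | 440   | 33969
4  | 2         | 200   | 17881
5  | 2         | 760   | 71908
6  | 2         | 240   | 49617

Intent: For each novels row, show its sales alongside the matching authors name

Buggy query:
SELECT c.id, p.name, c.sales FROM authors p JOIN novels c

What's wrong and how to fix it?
Bug: Missing join condition: each novels row is matched to all authors rows instead of just its own

Fix: Add ON c.author_id = p.id to the JOIN

Corrected query:
SELECT c.id, p.name, c.sales FROM authors p JOIN novels c ON c.author_id = p.id

Result:
id | name    | sales
---+---------+------
1  | Tolkien | 11603
2  | Atwood  | 75162
3  | Atwood  | 33969
4  | Atwood  | 17881
5  | Atwood  | 71908
6  | Atwood  | 49617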